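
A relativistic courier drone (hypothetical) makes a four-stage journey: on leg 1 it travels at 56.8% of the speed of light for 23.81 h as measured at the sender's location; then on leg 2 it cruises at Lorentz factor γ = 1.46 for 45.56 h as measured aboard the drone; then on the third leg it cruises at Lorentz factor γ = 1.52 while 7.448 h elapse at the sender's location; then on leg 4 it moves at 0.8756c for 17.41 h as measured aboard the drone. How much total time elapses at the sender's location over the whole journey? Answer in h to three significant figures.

Leg 1: 23.81 h is already measured at the sender's location.
Leg 2: γ = 1.46; Δt_2 = 1.460 × 45.56 = 66.52 h.
Leg 3: 7.448 h is already measured at the sender's location.
Leg 4: γ = 1/√(1 − 0.8756²) = 1/√0.2333 = 2.070; Δt_4 = 2.070 × 17.41 = 36.04 h.
Total: 23.81 + 66.52 + 7.448 + 36.04 h.

Δt = 134 h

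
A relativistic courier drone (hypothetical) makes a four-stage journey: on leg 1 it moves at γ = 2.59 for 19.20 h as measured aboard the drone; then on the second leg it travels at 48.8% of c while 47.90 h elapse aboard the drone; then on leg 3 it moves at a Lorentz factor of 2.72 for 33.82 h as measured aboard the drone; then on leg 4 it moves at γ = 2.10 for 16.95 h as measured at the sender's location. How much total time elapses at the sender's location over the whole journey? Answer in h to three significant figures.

Leg 1: γ = 2.59; Δt_1 = 2.590 × 19.20 = 49.73 h.
Leg 2: β = 0.488; γ = 1/√(1 − 0.488²) = 1/√0.7619 = 1.146; Δt_2 = 1.146 × 47.90 = 54.88 h.
Leg 3: γ = 2.72; Δt_3 = 2.720 × 33.82 = 91.99 h.
Leg 4: 16.95 h is already measured at the sender's location.
Total: 49.73 + 54.88 + 91.99 + 16.95 h.

Δt = 214 h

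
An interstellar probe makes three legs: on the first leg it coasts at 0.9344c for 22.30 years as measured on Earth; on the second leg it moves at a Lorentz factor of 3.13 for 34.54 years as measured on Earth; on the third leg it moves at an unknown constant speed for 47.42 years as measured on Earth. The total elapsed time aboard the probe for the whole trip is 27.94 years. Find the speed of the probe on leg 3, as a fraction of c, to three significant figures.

β = 0.982

Leg 1: γ = 1/√(1 − 0.9344²) = 1/√0.1269 = 2.807; τ_1 = 22.30/2.807 = 7.944 years.
Leg 2: γ = 3.13; τ_2 = 34.54/3.130 = 11.04 years.
Leg 3: speed unknown; τ_3 = 47.42/γ_3.
Total proper time: 7.944 + 11.04 + τ_3 = 27.94, so τ_3 = 27.94 − 18.98 = 8.961 years.
γ_3 = 47.42/8.961 = 5.292; β = √(1 − 1/γ²) = √0.9643.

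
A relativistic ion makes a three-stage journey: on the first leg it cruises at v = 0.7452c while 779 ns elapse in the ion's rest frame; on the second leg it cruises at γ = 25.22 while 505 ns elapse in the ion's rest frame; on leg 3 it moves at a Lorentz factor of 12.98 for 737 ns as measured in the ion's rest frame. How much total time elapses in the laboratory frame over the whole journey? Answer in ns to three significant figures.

Δt = 2.35×10⁴ ns

Leg 1: γ = 1/√(1 − 0.7452²) = 1/√0.4447 = 1.500; Δt_1 = 1.500 × 779 = 1168 ns.
Leg 2: γ = 25.22; Δt_2 = 25.22 × 505 = 1.274×10⁴ ns.
Leg 3: γ = 12.98; Δt_3 = 12.98 × 737 = 9566 ns.
Total: 1168 + 1.274×10⁴ + 9566 ns.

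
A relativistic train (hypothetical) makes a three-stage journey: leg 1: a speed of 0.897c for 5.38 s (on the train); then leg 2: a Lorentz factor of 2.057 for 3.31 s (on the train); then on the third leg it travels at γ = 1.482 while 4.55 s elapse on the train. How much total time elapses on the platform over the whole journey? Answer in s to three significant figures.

Δt = 25.7 s

Leg 1: γ = 1/√(1 − 0.897²) = 1/√0.1954 = 2.262; Δt_1 = 2.262 × 5.38 = 12.17 s.
Leg 2: γ = 2.057; Δt_2 = 2.057 × 3.31 = 6.809 s.
Leg 3: γ = 1.482; Δt_3 = 1.482 × 4.55 = 6.743 s.
Total: 12.17 + 6.809 + 6.743 s.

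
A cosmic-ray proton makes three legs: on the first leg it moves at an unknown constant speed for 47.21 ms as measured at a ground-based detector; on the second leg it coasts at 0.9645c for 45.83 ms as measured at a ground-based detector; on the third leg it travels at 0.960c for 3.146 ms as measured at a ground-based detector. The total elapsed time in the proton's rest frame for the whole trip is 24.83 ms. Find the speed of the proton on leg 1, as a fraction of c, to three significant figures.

Leg 1: speed unknown; τ_1 = 47.21/γ_1.
Leg 2: γ = 1/√(1 − 0.9645²) = 1/√0.06974 = 3.787; τ_2 = 45.83/3.787 = 12.10 ms.
Leg 3: γ = 1/√(1 − 0.960²) = 25/7 ≈ 3.571; τ_3 = 3.146/3.571 = 0.8809 ms.
Total proper time: τ_1 + 12.10 + 0.8809 = 24.83, so τ_1 = 24.83 − 12.98 = 11.85 ms.
γ_1 = 47.21/11.85 = 3.985; β = √(1 − 1/γ²) = √0.9370.

β = 0.968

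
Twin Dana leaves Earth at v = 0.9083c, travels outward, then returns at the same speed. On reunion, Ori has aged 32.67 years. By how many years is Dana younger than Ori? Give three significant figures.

Δt − τ = 19.0 years

γ = 1/√(1 − 0.9083²) = 1/√0.1750 = 2.391
Dana's elapsed proper time: τ = 32.67/2.391 = 13.67 years.
Age gap = Δt − τ = 32.67 − 13.67 years.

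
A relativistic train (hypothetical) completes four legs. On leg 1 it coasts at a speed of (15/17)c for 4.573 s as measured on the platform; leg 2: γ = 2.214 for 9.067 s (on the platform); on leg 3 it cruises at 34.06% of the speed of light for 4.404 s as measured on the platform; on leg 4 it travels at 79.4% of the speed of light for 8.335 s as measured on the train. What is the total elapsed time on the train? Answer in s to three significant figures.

Leg 1: γ = 1/√(1 − (15/17)²) = 17/8 = 2.125; τ_1 = 4.573/2.125 = 2.152 s.
Leg 2: γ = 2.214; τ_2 = 9.067/2.214 = 4.095 s.
Leg 3: β = 0.3406; γ = 1/√(1 − 0.3406²) = 1/√0.8840 = 1.064; τ_3 = 4.404/1.064 = 4.141 s.
Leg 4: 8.335 s is already measured on the train.
Total: 2.152 + 4.095 + 4.141 + 8.335 s.

τ = 18.7 s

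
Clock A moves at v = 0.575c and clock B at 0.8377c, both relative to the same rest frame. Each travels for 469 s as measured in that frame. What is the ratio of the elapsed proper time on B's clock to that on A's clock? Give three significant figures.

τ_B/τ_A = 0.668

A: γ = 1/√(1 − 0.575²) = 1/√0.6694 = 1.222. B: γ = 1/√(1 − 0.8377²) = 1/√0.2983 = 1.831.
τ_A/τ_B = γ_B/γ_A = 1.831/1.222 = 1.498, so τ_B/τ_A = 0.6675.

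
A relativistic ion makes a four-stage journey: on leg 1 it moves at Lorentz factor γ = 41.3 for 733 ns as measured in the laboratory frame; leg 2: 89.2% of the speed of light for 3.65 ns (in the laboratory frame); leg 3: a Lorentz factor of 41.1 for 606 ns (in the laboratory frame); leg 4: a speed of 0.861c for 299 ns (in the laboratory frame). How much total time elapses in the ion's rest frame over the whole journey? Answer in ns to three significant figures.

Leg 1: γ = 41.3; τ_1 = 733/41.30 = 17.75 ns.
Leg 2: β = 0.892; γ = 1/√(1 − 0.892²) = 1/√0.2043 = 2.212; τ_2 = 3.65/2.212 = 1.650 ns.
Leg 3: γ = 41.1; τ_3 = 606/41.10 = 14.74 ns.
Leg 4: γ = 1/√(1 − 0.861²) = 1/√0.2587 = 1.966; τ_4 = 299/1.966 = 152.1 ns.
Total: 17.75 + 1.650 + 14.74 + 152.1 ns.

τ = 186 ns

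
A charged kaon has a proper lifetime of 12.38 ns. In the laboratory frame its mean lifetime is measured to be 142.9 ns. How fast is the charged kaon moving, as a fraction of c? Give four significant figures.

γ = Δt/τ₀ = 142.9/12.38 = 11.54
β = √(1 − 1/γ²) = √(1 − 0.007505) = √0.9925

v = 0.9962c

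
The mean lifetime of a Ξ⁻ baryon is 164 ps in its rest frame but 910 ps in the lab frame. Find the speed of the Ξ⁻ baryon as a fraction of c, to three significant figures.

γ = Δt/τ₀ = 910/164 = 5.549
β = √(1 − 1/γ²) = √(1 − 0.03248) = √0.9675

v = 0.984c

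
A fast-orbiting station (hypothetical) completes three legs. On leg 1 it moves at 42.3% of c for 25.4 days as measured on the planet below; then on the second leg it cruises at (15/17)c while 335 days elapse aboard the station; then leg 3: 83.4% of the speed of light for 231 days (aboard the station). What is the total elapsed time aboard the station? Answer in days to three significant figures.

τ = 589 days

Leg 1: β = 0.423; γ = 1/√(1 − 0.423²) = 1/√0.8211 = 1.104; τ_1 = 25.4/1.104 = 23.02 days.
Leg 2: 335 days is already measured aboard the station.
Leg 3: 231 days is already measured aboard the station.
Total: 23.02 + 335.0 + 231.0 days.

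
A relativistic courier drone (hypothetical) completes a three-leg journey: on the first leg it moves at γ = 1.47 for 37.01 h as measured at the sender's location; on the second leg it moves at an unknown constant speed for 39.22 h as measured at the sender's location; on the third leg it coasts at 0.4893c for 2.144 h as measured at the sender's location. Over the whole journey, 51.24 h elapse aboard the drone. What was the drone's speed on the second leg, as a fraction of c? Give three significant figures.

β = 0.787

Leg 1: γ = 1.47; τ_1 = 37.01/1.470 = 25.18 h.
Leg 2: speed unknown; τ_2 = 39.22/γ_2.
Leg 3: γ = 1/√(1 − 0.4893²) = 1/√0.7606 = 1.147; τ_3 = 2.144/1.147 = 1.870 h.
Total proper time: 25.18 + τ_2 + 1.870 = 51.24, so τ_2 = 51.24 − 27.05 = 24.19 h.
γ_2 = 39.22/24.19 = 1.621; β = √(1 − 1/γ²) = √0.6195.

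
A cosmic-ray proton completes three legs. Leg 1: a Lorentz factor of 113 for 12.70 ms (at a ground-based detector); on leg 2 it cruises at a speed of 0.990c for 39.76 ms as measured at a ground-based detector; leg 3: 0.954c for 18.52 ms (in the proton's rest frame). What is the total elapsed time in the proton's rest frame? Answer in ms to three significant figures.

τ = 24.2 ms

Leg 1: γ = 113; τ_1 = 12.70/113.0 = 0.1124 ms.
Leg 2: γ = 1/√(1 − 0.990²) = 1/√0.01990 = 7.089; τ_2 = 39.76/7.089 = 5.609 ms.
Leg 3: 18.52 ms is already measured in the proton's rest frame.
Total: 0.1124 + 5.609 + 18.52 ms.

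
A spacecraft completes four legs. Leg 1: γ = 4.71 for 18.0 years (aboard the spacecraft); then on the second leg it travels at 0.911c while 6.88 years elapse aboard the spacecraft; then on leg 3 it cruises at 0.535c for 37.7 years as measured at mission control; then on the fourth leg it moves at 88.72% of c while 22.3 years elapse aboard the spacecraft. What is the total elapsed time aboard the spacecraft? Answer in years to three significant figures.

Leg 1: 18.0 years is already measured aboard the spacecraft.
Leg 2: 6.88 years is already measured aboard the spacecraft.
Leg 3: γ = 1/√(1 − 0.535²) = 1/√0.7138 = 1.184; τ_3 = 37.7/1.184 = 31.85 years.
Leg 4: 22.3 years is already measured aboard the spacecraft.
Total: 18.00 + 6.880 + 31.85 + 22.30 years.

τ = 79.0 years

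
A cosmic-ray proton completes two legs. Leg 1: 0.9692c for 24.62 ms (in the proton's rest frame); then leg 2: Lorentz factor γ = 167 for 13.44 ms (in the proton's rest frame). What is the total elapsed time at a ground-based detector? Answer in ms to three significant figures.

Leg 1: γ = 1/√(1 − 0.9692²) = 1/√0.06065 = 4.061; Δt_1 = 4.061 × 24.62 = 99.97 ms.
Leg 2: γ = 167; Δt_2 = 167.0 × 13.44 = 2244 ms.
Total: 99.97 + 2244 ms.

Δt = 2340 ms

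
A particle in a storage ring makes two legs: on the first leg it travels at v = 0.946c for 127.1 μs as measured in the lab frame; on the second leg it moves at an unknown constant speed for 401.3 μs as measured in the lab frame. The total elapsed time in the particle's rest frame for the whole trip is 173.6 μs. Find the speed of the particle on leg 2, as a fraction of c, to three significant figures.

β = 0.944

Leg 1: γ = 1/√(1 − 0.946²) = 1/√0.1051 = 3.085; τ_1 = 127.1/3.085 = 41.20 μs.
Leg 2: speed unknown; τ_2 = 401.3/γ_2.
Total proper time: 41.20 + τ_2 = 173.6, so τ_2 = 173.6 − 41.20 = 132.4 μs.
γ_2 = 401.3/132.4 = 3.031; β = √(1 − 1/γ²) = √0.8912.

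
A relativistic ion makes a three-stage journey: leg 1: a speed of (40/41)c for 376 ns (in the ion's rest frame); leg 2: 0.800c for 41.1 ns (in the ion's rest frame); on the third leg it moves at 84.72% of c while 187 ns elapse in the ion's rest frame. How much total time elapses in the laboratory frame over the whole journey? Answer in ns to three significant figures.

Δt = 2130 ns

Leg 1: γ = 1/√(1 − (40/41)²) = 41/9 ≈ 4.556; Δt_1 = 4.556 × 376 = 1713 ns.
Leg 2: γ = 1/√(1 − 0.800²) = 5/3 ≈ 1.667; Δt_2 = 1.667 × 41.1 = 68.50 ns.
Leg 3: β = 0.8472; γ = 1/√(1 − 0.8472²) = 1/√0.2823 = 1.882; Δt_3 = 1.882 × 187 = 352.0 ns.
Total: 1713 + 68.50 + 352.0 ns.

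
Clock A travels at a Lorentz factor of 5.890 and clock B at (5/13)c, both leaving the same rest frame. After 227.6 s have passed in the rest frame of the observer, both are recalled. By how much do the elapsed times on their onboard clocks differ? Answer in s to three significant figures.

|τ_A − τ_B| = 171 s

A: γ = 5.890; τ_A = 227.6/5.890 = 38.64 s.
B: γ = 1/√(1 − (5/13)²) = 13/12 ≈ 1.083; τ_B = 227.6/1.083 = 210.1 s.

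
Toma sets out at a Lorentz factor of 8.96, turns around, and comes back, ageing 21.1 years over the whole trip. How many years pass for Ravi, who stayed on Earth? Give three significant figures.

Δt = 189 years

γ = 8.96
Earth-frame duration is the dilated interval: Δt = γτ = 8.960 × 21.1 years.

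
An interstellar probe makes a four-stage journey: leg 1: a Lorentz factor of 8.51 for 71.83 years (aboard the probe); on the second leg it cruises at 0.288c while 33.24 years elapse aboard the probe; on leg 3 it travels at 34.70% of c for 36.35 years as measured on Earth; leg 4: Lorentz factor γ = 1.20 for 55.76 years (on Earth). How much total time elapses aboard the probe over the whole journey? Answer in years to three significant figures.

Leg 1: 71.83 years is already measured aboard the probe.
Leg 2: 33.24 years is already measured aboard the probe.
Leg 3: β = 0.3470; γ = 1/√(1 − 0.3470²) = 1/√0.8796 = 1.066; τ_3 = 36.35/1.066 = 34.09 years.
Leg 4: γ = 1.20; τ_4 = 55.76/1.200 = 46.47 years.
Total: 71.83 + 33.24 + 34.09 + 46.47 years.

τ = 186 years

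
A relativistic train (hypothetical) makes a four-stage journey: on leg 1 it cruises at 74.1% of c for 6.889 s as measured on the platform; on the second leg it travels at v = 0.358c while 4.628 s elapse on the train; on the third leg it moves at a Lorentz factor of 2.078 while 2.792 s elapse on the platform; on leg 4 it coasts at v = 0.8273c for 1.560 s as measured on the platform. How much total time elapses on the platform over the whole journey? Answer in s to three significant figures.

Leg 1: 6.889 s is already measured on the platform.
Leg 2: γ = 1/√(1 − 0.358²) = 1/√0.8718 = 1.071; Δt_2 = 1.071 × 4.628 = 4.957 s.
Leg 3: 2.792 s is already measured on the platform.
Leg 4: 1.560 s is already measured on the platform.
Total: 6.889 + 4.957 + 2.792 + 1.560 s.

Δt = 16.2 s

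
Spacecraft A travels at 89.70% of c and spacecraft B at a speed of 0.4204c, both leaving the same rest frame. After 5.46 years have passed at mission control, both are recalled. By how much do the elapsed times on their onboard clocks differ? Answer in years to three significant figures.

|τ_A − τ_B| = 2.54 years

A: β = 0.8970; γ = 1/√(1 − 0.8970²) = 1/√0.1954 = 2.262; τ_A = 5.46/2.262 = 2.413 years.
B: γ = 1/√(1 − 0.4204²) = 1/√0.8233 = 1.102; τ_B = 5.46/1.102 = 4.954 years.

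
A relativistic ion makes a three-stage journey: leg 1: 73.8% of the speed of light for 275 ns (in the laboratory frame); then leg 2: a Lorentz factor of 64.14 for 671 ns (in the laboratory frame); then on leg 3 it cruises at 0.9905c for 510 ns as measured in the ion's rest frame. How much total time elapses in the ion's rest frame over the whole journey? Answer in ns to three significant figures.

Leg 1: β = 0.738; γ = 1/√(1 − 0.738²) = 1/√0.4554 = 1.482; τ_1 = 275/1.482 = 185.6 ns.
Leg 2: γ = 64.14; τ_2 = 671/64.14 = 10.46 ns.
Leg 3: 510 ns is already measured in the ion's rest frame.
Total: 185.6 + 10.46 + 510.0 ns.

τ = 706 ns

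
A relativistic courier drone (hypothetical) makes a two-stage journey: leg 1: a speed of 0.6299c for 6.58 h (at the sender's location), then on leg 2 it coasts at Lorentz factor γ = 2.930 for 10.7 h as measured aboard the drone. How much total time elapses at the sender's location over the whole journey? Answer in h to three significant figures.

Δt = 37.9 h

Leg 1: 6.58 h is already measured at the sender's location.
Leg 2: γ = 2.930; Δt_2 = 2.930 × 10.7 = 31.35 h.
Total: 6.580 + 31.35 h.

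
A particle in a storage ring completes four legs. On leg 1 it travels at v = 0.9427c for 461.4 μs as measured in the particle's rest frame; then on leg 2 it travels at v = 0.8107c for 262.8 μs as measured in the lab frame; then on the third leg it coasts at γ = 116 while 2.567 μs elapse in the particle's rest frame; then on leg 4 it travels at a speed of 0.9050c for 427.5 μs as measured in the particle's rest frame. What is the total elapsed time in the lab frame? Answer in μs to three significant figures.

Δt = 2950 μs

Leg 1: γ = 1/√(1 − 0.9427²) = 1/√0.1113 = 2.997; Δt_1 = 2.997 × 461.4 = 1383 μs.
Leg 2: 262.8 μs is already measured in the lab frame.
Leg 3: γ = 116; Δt_3 = 116.0 × 2.567 = 297.8 μs.
Leg 4: γ = 1/√(1 − 0.9050²) = 1/√0.1810 = 2.351; Δt_4 = 2.351 × 427.5 = 1005 μs.
Total: 1383 + 262.8 + 297.8 + 1005 μs.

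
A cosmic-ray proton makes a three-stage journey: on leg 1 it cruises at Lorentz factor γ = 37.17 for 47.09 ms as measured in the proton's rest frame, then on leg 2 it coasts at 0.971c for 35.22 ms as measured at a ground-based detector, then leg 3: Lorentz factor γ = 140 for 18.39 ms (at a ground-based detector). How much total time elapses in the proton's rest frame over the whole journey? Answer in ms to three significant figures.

Leg 1: 47.09 ms is already measured in the proton's rest frame.
Leg 2: γ = 1/√(1 − 0.971²) = 1/√0.05716 = 4.183; τ_2 = 35.22/4.183 = 8.420 ms.
Leg 3: γ = 140; τ_3 = 18.39/140.0 = 0.1314 ms.
Total: 47.09 + 8.420 + 0.1314 ms.

τ = 55.6 ms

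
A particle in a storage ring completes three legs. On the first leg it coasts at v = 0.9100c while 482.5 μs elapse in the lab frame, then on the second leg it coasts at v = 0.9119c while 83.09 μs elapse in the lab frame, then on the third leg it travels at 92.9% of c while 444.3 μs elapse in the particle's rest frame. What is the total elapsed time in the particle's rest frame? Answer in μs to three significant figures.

Leg 1: γ = 1/√(1 − 0.9100²) = 1/√0.1719 = 2.412; τ_1 = 482.5/2.412 = 200.0 μs.
Leg 2: γ = 1/√(1 − 0.9119²) = 1/√0.1684 = 2.437; τ_2 = 83.09/2.437 = 34.10 μs.
Leg 3: 444.3 μs is already measured in the particle's rest frame.
Total: 200.0 + 34.10 + 444.3 μs.

τ = 678 μs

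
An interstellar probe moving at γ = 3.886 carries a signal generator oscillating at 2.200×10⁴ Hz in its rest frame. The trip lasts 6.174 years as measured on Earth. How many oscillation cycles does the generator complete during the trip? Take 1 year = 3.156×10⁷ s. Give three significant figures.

N = 1.10×10¹²

γ = 3.886
The oscillator's own cycle count is N = f × τ where τ is the proper time aboard the probe. τ = Δt/γ = 6.174/3.886 = 1.589 years = 5.014×10⁷ s.
N = 2.200×10⁴ × 5.014×10⁷ = 1.103×10¹².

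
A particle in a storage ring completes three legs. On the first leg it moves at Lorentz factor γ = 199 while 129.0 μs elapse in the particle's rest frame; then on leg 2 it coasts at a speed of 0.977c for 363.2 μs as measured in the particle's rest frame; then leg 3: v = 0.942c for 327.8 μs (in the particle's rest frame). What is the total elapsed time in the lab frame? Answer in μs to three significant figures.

Δt = 2.84×10⁴ μs

Leg 1: γ = 199; Δt_1 = 199.0 × 129.0 = 2.567×10⁴ μs.
Leg 2: γ = 1/√(1 − 0.977²) = 1/√0.04547 = 4.690; Δt_2 = 4.690 × 363.2 = 1703 μs.
Leg 3: γ = 1/√(1 − 0.942²) = 1/√0.1126 = 2.980; Δt_3 = 2.980 × 327.8 = 976.7 μs.
Total: 2.567×10⁴ + 1703 + 976.7 μs.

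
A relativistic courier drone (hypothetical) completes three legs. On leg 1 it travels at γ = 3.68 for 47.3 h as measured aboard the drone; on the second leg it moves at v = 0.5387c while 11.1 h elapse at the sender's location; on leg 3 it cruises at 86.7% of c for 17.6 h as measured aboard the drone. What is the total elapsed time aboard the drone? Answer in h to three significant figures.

Leg 1: 47.3 h is already measured aboard the drone.
Leg 2: γ = 1/√(1 − 0.5387²) = 1/√0.7098 = 1.187; τ_2 = 11.1/1.187 = 9.352 h.
Leg 3: 17.6 h is already measured aboard the drone.
Total: 47.30 + 9.352 + 17.60 h.

τ = 74.3 h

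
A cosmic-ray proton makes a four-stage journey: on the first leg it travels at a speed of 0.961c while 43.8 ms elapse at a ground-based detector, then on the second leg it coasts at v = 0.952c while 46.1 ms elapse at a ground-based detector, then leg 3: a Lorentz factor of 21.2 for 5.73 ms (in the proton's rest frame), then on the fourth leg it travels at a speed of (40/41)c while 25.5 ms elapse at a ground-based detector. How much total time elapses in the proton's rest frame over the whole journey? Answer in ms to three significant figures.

Leg 1: γ = 1/√(1 − 0.961²) = 1/√0.07648 = 3.616; τ_1 = 43.8/3.616 = 12.11 ms.
Leg 2: γ = 1/√(1 − 0.952²) = 1/√0.09370 = 3.267; τ_2 = 46.1/3.267 = 14.11 ms.
Leg 3: 5.73 ms is already measured in the proton's rest frame.
Leg 4: γ = 1/√(1 − (40/41)²) = 41/9 ≈ 4.556; τ_4 = 25.5/4.556 = 5.598 ms.
Total: 12.11 + 14.11 + 5.730 + 5.598 ms.

τ = 37.6 ms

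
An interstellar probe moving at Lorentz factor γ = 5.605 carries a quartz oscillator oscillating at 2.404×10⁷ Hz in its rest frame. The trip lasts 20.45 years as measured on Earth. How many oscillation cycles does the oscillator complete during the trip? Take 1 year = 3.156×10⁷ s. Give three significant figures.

γ = 5.605
The oscillator's own cycle count is N = f × τ where τ is the proper time aboard the probe. τ = Δt/γ = 20.45/5.605 = 3.649 years = 1.151×10⁸ s.
N = 2.404×10⁷ × 1.151×10⁸ = 2.768×10¹⁵.

N = 2.77×10¹⁵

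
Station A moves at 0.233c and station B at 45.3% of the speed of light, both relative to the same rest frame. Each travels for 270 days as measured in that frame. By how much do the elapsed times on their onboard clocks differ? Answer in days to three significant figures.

|τ_A − τ_B| = 21.9 days

A: γ = 1/√(1 − 0.233²) = 1/√0.9457 = 1.028; τ_A = 270/1.028 = 262.6 days.
B: β = 0.453; γ = 1/√(1 − 0.453²) = 1/√0.7948 = 1.122; τ_B = 270/1.122 = 240.7 days.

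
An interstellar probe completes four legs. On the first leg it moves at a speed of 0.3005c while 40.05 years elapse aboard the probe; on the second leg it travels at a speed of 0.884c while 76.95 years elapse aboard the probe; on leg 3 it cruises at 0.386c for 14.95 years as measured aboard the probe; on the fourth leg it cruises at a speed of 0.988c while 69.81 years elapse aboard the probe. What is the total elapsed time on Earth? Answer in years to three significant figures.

Δt = 675 years

Leg 1: γ = 1/√(1 − 0.3005²) = 1/√0.9097 = 1.048; Δt_1 = 1.048 × 40.05 = 41.99 years.
Leg 2: γ = 1/√(1 − 0.884²) = 1/√0.2185 = 2.139; Δt_2 = 2.139 × 76.95 = 164.6 years.
Leg 3: γ = 1/√(1 − 0.386²) = 1/√0.8510 = 1.084; Δt_3 = 1.084 × 14.95 = 16.21 years.
Leg 4: γ = 1/√(1 − 0.988²) = 1/√0.02386 = 6.474; Δt_4 = 6.474 × 69.81 = 452.0 years.
Total: 41.99 + 164.6 + 16.21 + 452.0 years.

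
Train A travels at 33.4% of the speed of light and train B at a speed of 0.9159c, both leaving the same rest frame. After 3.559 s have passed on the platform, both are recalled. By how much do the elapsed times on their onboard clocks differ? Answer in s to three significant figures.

A: β = 0.334; γ = 1/√(1 − 0.334²) = 1/√0.8884 = 1.061; τ_A = 3.559/1.061 = 3.355 s.
B: γ = 1/√(1 − 0.9159²) = 1/√0.1611 = 2.491; τ_B = 3.559/2.491 = 1.429 s.

|τ_A − τ_B| = 1.93 s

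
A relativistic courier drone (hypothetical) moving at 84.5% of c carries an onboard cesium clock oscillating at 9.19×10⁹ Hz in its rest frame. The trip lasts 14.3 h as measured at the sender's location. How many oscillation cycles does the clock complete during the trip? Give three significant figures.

N = 2.53×10¹⁴

β = 0.845; γ = 1/√(1 − 0.845²) = 1/√0.2860 = 1.870
The oscillator's own cycle count is N = f × τ where τ is the proper time aboard the drone. τ = Δt/γ = 14.3/1.870 = 7.647 h = 2.753×10⁴ s.
N = 9.19×10⁹ × 2.753×10⁴ = 2.530×10¹⁴.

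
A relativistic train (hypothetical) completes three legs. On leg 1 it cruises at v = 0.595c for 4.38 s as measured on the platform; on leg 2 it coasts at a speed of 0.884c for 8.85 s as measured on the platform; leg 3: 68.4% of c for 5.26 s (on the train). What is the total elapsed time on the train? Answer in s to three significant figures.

τ = 12.9 s

Leg 1: γ = 1/√(1 − 0.595²) = 1/√0.6460 = 1.244; τ_1 = 4.38/1.244 = 3.520 s.
Leg 2: γ = 1/√(1 − 0.884²) = 1/√0.2185 = 2.139; τ_2 = 8.85/2.139 = 4.137 s.
Leg 3: 5.26 s is already measured on the train.
Total: 3.520 + 4.137 + 5.260 s.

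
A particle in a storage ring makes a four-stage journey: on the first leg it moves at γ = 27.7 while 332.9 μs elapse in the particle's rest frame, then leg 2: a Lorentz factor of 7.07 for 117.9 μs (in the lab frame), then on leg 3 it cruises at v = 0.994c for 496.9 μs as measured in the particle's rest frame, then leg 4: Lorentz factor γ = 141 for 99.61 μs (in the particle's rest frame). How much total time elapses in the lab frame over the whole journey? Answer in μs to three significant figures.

Leg 1: γ = 27.7; Δt_1 = 27.70 × 332.9 = 9221 μs.
Leg 2: 117.9 μs is already measured in the lab frame.
Leg 3: γ = 1/√(1 − 0.994²) = 1/√0.01196 = 9.142; Δt_3 = 9.142 × 496.9 = 4543 μs.
Leg 4: γ = 141; Δt_4 = 141.0 × 99.61 = 1.405×10⁴ μs.
Total: 9221 + 117.9 + 4543 + 1.405×10⁴ μs.

Δt = 2.79×10⁴ μs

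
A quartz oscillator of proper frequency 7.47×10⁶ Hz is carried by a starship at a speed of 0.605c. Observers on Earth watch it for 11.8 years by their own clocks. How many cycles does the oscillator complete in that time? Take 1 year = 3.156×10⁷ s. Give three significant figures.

γ = 1/√(1 − 0.605²) = 1/√0.6340 = 1.256
During 11.8 years of lab time, the oscillator's proper time advances by τ = Δt/γ = 11.8/1.256 = 9.395 years = 2.965×10⁸ s.
N = f × τ = 7.47×10⁶ × 2.965×10⁸ = 2.215×10¹⁵.

N = 2.22×10¹⁵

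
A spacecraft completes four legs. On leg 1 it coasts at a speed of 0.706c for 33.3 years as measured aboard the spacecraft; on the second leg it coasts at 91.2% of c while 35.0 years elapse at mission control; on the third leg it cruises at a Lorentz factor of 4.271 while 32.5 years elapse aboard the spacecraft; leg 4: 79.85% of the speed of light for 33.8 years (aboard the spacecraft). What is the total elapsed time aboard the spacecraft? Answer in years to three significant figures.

τ = 114 years

Leg 1: 33.3 years is already measured aboard the spacecraft.
Leg 2: β = 0.912; γ = 1/√(1 − 0.912²) = 1/√0.1683 = 2.438; τ_2 = 35.0/2.438 = 14.36 years.
Leg 3: 32.5 years is already measured aboard the spacecraft.
Leg 4: 33.8 years is already measured aboard the spacecraft.
Total: 33.30 + 14.36 + 32.50 + 33.80 years.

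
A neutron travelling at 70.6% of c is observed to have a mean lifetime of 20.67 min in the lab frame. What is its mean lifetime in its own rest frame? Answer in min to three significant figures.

τ₀ = 14.6 min

β = 0.706; γ = 1/√(1 − 0.706²) = 1/√0.5016 = 1.412
The lab-frame lifetime is the dilated interval; the proper lifetime is τ₀ = Δt/γ = 20.67/1.412 min.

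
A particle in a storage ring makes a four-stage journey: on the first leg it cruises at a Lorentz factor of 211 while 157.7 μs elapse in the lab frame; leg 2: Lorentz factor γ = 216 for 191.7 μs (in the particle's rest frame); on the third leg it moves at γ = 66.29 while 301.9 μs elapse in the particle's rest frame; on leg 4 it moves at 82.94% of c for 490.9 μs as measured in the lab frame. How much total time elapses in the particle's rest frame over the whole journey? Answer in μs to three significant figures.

τ = 769 μs

Leg 1: γ = 211; τ_1 = 157.7/211.0 = 0.7474 μs.
Leg 2: 191.7 μs is already measured in the particle's rest frame.
Leg 3: 301.9 μs is already measured in the particle's rest frame.
Leg 4: β = 0.8294; γ = 1/√(1 − 0.8294²) = 1/√0.3121 = 1.790; τ_4 = 490.9/1.790 = 274.2 μs.
Total: 0.7474 + 191.7 + 301.9 + 274.2 μs.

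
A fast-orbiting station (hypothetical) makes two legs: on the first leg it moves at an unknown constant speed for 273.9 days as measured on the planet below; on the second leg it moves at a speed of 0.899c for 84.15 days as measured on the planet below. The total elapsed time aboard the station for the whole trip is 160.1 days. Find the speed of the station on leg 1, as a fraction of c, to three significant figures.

β = 0.893

Leg 1: speed unknown; τ_1 = 273.9/γ_1.
Leg 2: γ = 1/√(1 − 0.899²) = 1/√0.1918 = 2.283; τ_2 = 84.15/2.283 = 36.85 days.
Total proper time: τ_1 + 36.85 = 160.1, so τ_1 = 160.1 − 36.85 = 123.2 days.
γ_1 = 273.9/123.2 = 2.222; β = √(1 − 1/γ²) = √0.7975.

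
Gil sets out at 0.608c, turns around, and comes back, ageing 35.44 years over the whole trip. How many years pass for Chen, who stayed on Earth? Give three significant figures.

Δt = 44.6 years

γ = 1/√(1 − 0.608²) = 1/√0.6303 = 1.260
Earth-frame duration is the dilated interval: Δt = γτ = 1.260 × 35.44 years.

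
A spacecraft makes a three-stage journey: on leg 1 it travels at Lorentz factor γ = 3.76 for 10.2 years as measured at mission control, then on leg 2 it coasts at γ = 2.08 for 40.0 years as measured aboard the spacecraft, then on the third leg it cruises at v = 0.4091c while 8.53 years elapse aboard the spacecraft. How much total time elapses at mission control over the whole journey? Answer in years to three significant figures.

Δt = 103 years

Leg 1: 10.2 years is already measured at mission control.
Leg 2: γ = 2.08; Δt_2 = 2.080 × 40.0 = 83.20 years.
Leg 3: γ = 1/√(1 − 0.4091²) = 1/√0.8326 = 1.096; Δt_3 = 1.096 × 8.53 = 9.348 years.
Total: 10.20 + 83.20 + 9.348 years.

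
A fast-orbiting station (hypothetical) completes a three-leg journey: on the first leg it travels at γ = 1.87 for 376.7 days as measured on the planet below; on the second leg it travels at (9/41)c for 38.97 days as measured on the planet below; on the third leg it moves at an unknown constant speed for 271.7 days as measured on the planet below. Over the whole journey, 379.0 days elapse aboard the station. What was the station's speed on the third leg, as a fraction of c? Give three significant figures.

Leg 1: γ = 1.87; τ_1 = 376.7/1.870 = 201.4 days.
Leg 2: γ = 1/√(1 − (9/41)²) = 41/40 = 1.025; τ_2 = 38.97/1.025 = 38.02 days.
Leg 3: speed unknown; τ_3 = 271.7/γ_3.
Total proper time: 201.4 + 38.02 + τ_3 = 379.0, so τ_3 = 379.0 − 239.5 = 139.5 days.
γ_3 = 271.7/139.5 = 1.947; β = √(1 − 1/γ²) = √0.7362.

β = 0.858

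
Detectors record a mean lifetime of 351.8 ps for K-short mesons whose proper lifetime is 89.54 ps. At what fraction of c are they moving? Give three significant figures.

β = 0.967

γ = Δt/τ₀ = 351.8/89.54 = 3.929
β = √(1 − 1/γ²) = √(1 − 0.06478) = √0.9352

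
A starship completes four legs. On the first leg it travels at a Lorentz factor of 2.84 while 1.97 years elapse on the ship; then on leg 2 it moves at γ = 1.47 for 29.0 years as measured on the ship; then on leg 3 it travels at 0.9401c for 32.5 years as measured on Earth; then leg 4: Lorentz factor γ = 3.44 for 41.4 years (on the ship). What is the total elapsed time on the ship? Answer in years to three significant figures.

Leg 1: 1.97 years is already measured on the ship.
Leg 2: 29.0 years is already measured on the ship.
Leg 3: γ = 1/√(1 − 0.9401²) = 1/√0.1162 = 2.933; τ_3 = 32.5/2.933 = 11.08 years.
Leg 4: 41.4 years is already measured on the ship.
Total: 1.970 + 29.00 + 11.08 + 41.40 years.

τ = 83.4 years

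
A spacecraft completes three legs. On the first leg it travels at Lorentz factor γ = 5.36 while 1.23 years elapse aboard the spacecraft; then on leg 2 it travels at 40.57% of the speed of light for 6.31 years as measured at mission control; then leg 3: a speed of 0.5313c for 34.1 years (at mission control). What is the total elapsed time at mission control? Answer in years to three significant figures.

Δt = 47.0 years

Leg 1: γ = 5.36; Δt_1 = 5.360 × 1.23 = 6.593 years.
Leg 2: 6.31 years is already measured at mission control.
Leg 3: 34.1 years is already measured at mission control.
Total: 6.593 + 6.310 + 34.10 years.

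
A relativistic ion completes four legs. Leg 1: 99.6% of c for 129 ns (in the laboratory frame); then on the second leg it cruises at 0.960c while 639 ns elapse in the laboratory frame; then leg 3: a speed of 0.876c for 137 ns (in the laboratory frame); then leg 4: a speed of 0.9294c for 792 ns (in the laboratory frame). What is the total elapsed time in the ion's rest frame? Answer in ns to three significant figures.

Leg 1: β = 0.996; γ = 1/√(1 − 0.996²) = 1/√0.007984 = 11.19; τ_1 = 129/11.19 = 11.53 ns.
Leg 2: γ = 1/√(1 − 0.960²) = 25/7 ≈ 3.571; τ_2 = 639/3.571 = 178.9 ns.
Leg 3: γ = 1/√(1 − 0.876²) = 1/√0.2326 = 2.073; τ_3 = 137/2.073 = 66.08 ns.
Leg 4: γ = 1/√(1 − 0.9294²) = 1/√0.1362 = 2.709; τ_4 = 792/2.709 = 292.3 ns.
Total: 11.53 + 178.9 + 66.08 + 292.3 ns.

τ = 549 ns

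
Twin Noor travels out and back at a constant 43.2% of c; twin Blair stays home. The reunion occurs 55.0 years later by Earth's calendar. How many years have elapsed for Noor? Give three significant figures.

τ = 49.6 years

β = 0.432; γ = 1/√(1 − 0.432²) = 1/√0.8134 = 1.109
Noor's clock measures proper time along the trip: τ = Δt/γ = 55.0/1.109 years.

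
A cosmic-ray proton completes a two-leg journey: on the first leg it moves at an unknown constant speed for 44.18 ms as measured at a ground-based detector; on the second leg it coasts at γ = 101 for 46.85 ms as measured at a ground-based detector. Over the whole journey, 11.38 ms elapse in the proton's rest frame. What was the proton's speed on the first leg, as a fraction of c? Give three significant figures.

Leg 1: speed unknown; τ_1 = 44.18/γ_1.
Leg 2: γ = 101; τ_2 = 46.85/101.0 = 0.4639 ms.
Total proper time: τ_1 + 0.4639 = 11.38, so τ_1 = 11.38 − 0.4639 = 10.92 ms.
γ_1 = 44.18/10.92 = 4.047; β = √(1 − 1/γ²) = √0.9389.

β = 0.969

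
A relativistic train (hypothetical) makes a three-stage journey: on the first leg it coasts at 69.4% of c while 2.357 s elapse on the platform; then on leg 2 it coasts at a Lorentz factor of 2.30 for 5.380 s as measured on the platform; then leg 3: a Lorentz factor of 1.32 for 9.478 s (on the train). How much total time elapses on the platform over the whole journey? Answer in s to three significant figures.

Leg 1: 2.357 s is already measured on the platform.
Leg 2: 5.380 s is already measured on the platform.
Leg 3: γ = 1.32; Δt_3 = 1.320 × 9.478 = 12.51 s.
Total: 2.357 + 5.380 + 12.51 s.

Δt = 20.2 s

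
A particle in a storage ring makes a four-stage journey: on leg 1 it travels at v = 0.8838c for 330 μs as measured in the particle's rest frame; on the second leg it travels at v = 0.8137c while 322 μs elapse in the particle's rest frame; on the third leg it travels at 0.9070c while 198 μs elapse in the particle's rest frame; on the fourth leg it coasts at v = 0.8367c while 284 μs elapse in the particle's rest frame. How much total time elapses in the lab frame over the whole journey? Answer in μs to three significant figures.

Δt = 2250 μs

Leg 1: γ = 1/√(1 − 0.8838²) = 1/√0.2189 = 2.137; Δt_1 = 2.137 × 330 = 705.3 μs.
Leg 2: γ = 1/√(1 − 0.8137²) = 1/√0.3379 = 1.720; Δt_2 = 1.720 × 322 = 553.9 μs.
Leg 3: γ = 1/√(1 − 0.9070²) = 1/√0.1774 = 2.375; Δt_3 = 2.375 × 198 = 470.2 μs.
Leg 4: γ = 1/√(1 − 0.8367²) = 1/√0.2999 = 1.826; Δt_4 = 1.826 × 284 = 518.6 μs.
Total: 705.3 + 553.9 + 470.2 + 518.6 μs.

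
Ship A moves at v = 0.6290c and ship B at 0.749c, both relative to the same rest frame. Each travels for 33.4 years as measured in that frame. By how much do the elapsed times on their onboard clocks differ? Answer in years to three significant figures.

|τ_A − τ_B| = 3.84 years

A: γ = 1/√(1 − 0.6290²) = 1/√0.6044 = 1.286; τ_A = 33.4/1.286 = 25.97 years.
B: γ = 1/√(1 − 0.749²) = 1/√0.4390 = 1.509; τ_B = 33.4/1.509 = 22.13 years.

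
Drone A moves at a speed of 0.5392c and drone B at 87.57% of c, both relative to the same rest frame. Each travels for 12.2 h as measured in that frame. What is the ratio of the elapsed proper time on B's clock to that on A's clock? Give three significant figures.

τ_B/τ_A = 0.573

A: γ = 1/√(1 − 0.5392²) = 1/√0.7093 = 1.187. B: β = 0.8757; γ = 1/√(1 − 0.8757²) = 1/√0.2331 = 2.071.
τ_A/τ_B = γ_B/γ_A = 2.071/1.187 = 1.744, so τ_B/τ_A = 0.5733.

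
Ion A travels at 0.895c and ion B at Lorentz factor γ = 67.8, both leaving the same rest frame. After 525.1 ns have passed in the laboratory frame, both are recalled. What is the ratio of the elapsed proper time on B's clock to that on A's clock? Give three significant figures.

τ_B/τ_A = 0.0331

A: γ = 1/√(1 − 0.895²) = 1/√0.1990 = 2.242. B: γ = 67.8.
τ_A/τ_B = γ_B/γ_A = 67.80/2.242 = 30.24, so τ_B/τ_A = 0.03307.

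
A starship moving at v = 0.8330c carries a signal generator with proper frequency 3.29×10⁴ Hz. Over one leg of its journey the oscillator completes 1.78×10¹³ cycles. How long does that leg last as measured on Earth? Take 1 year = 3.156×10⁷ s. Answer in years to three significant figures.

Δt = 31.0 years

γ = 1/√(1 − 0.8330²) = 1/√0.3061 = 1.807
Proper time for N cycles: τ = N/f = 1.78×10¹³/(3.29×10⁴) = 5.410×10⁸ s = 17.14 years.
Lab-frame duration Δt = γτ = 1.807 × 17.14 = 30.98 years.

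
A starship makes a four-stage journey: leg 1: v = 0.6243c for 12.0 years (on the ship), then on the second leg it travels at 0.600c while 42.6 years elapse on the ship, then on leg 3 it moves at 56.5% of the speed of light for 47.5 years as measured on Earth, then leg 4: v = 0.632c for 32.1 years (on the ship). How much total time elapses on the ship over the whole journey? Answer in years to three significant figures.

Leg 1: 12.0 years is already measured on the ship.
Leg 2: 42.6 years is already measured on the ship.
Leg 3: β = 0.565; γ = 1/√(1 − 0.565²) = 1/√0.6808 = 1.212; τ_3 = 47.5/1.212 = 39.19 years.
Leg 4: 32.1 years is already measured on the ship.
Total: 12.00 + 42.60 + 39.19 + 32.10 years.

τ = 126 years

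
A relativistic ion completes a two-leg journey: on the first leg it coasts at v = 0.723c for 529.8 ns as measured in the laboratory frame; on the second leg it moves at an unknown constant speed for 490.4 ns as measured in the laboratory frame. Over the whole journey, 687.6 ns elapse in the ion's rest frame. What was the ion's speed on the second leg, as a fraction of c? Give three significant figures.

Leg 1: γ = 1/√(1 − 0.723²) = 1/√0.4773 = 1.447; τ_1 = 529.8/1.447 = 366.0 ns.
Leg 2: speed unknown; τ_2 = 490.4/γ_2.
Total proper time: 366.0 + τ_2 = 687.6, so τ_2 = 687.6 − 366.0 = 321.6 ns.
γ_2 = 490.4/321.6 = 1.525; β = √(1 − 1/γ²) = √0.5700.

β = 0.755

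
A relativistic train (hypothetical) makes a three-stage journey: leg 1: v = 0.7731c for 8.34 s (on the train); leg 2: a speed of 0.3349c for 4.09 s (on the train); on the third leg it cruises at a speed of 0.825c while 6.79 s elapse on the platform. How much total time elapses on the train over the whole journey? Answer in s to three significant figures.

Leg 1: 8.34 s is already measured on the train.
Leg 2: 4.09 s is already measured on the train.
Leg 3: γ = 1/√(1 − 0.825²) = 1/√0.3194 = 1.769; τ_3 = 6.79/1.769 = 3.837 s.
Total: 8.340 + 4.090 + 3.837 s.

τ = 16.3 s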